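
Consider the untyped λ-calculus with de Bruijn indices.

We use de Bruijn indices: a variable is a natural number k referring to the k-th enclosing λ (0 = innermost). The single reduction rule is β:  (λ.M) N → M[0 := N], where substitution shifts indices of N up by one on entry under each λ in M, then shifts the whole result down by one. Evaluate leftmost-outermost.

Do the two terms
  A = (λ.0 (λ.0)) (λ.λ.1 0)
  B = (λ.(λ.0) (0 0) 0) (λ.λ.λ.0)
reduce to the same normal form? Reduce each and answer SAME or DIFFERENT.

Answer: SAME — A ⇓ λ.0, B ⇓ λ.0

Derivation:
Term A:
  start: (λ.0 (λ.0)) (λ.λ.1 0)
  step 1: (λ.λ.1 0) (λ.0)
  step 2: λ.(λ.0) 0
  step 3: λ.0

Term B:
  start: (λ.(λ.0) (0 0) 0) (λ.λ.λ.0)
  step 1: (λ.0) ((λ.λ.λ.0) (λ.λ.λ.0)) (λ.λ.λ.0)
  step 2: (λ.λ.λ.0) (λ.λ.λ.0) (λ.λ.λ.0)
  step 3: (λ.λ.0) (λ.λ.λ.0)
  step 4: λ.0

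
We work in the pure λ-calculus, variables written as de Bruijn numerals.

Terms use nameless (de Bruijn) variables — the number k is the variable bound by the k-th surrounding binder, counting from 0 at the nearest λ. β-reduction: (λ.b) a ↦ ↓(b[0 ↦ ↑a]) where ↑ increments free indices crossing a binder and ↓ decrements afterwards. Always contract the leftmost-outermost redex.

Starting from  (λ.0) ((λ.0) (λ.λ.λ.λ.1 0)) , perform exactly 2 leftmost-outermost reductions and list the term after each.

  start: (λ.0) ((λ.0) (λ.λ.λ.λ.1 0))
  [1] (λ.0) (λ.λ.λ.λ.1 0)
  [2] λ.λ.λ.λ.1 0

Answer: after 2 steps: λ.λ.λ.λ.1 0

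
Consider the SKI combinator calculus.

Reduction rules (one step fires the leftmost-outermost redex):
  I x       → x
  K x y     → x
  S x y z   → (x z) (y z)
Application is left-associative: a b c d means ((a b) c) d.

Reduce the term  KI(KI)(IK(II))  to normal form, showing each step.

  start: KI(KI)(IK(II))
  step 1: I(IK(II))
  step 2: IK(II)
  step 3: K(II)
  step 4: KI

Answer: normal form = KI  (in 4 steps)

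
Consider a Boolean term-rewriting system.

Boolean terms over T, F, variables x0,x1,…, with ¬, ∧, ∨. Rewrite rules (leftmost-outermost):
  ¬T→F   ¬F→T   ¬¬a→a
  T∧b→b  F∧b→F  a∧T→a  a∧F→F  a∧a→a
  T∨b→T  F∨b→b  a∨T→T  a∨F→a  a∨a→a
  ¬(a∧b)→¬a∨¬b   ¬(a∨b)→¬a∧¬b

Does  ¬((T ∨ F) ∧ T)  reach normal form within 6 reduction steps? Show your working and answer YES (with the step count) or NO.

Answer: YES — reaches normal form F in 6 ≤ 6 steps

Derivation:
  start: ¬((T ∨ F) ∧ T)
  →1  ¬(T ∨ F) ∨ ¬T
  →2  (¬T ∧ ¬F) ∨ ¬T
  →3  (F ∧ ¬F) ∨ ¬T
  →4  F ∨ ¬T
  →5  ¬T
  →6  F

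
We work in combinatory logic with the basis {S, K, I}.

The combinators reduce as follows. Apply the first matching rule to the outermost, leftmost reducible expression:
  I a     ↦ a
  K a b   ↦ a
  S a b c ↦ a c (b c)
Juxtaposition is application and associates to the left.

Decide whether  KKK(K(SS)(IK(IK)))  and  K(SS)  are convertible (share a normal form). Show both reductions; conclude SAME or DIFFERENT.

Term A:
  start: KKK(K(SS)(IK(IK)))
  step 1: K(K(SS)(IK(IK)))
  step 2: K(SS)

Term B:
  start: K(SS)

Answer: SAME — A ⇓ K(SS), B ⇓ K(SS)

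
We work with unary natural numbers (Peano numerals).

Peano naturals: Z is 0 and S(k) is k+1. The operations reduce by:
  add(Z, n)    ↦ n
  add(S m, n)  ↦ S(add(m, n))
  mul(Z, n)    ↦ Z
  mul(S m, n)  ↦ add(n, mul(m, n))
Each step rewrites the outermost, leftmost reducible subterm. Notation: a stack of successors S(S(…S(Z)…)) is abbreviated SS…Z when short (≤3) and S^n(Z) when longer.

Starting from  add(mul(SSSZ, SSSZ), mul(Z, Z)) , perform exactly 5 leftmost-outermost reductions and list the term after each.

  start: add(mul(SSSZ, SSSZ), mul(Z, Z))
  [1] add(add(SSSZ, mul(SSZ, SSSZ)), mul(Z, Z))
  [2] add(S(add(SSZ, mul(SSZ, SSSZ))), mul(Z, Z))
  [3] S(add(add(SSZ, mul(SSZ, SSSZ)), mul(Z, Z)))
  [4] S(add(S(add(SZ, mul(SSZ, SSSZ))), mul(Z, Z)))
  [5] S(S(add(add(SZ, mul(SSZ, SSSZ)), mul(Z, Z))))

Answer: after 5 steps: S(S(add(add(SZ, mul(SSZ, SSSZ)), mul(Z, Z))))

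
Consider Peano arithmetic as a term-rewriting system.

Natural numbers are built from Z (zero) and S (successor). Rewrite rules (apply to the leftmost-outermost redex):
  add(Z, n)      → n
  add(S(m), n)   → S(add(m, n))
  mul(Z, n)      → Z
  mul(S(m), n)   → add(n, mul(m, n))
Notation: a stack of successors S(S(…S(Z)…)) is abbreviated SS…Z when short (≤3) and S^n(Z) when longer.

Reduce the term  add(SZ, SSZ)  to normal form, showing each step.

  start: add(SZ, SSZ)
  step 1: S(add(Z, SSZ))
  step 2: SSSZ

Answer: normal form = SSSZ  (in 2 steps)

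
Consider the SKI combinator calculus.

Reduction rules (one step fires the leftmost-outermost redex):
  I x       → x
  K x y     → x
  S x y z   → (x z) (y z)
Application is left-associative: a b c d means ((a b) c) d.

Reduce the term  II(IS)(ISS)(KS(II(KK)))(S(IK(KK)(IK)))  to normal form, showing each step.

Answer: normal form = S(S(S(KK)))(S(KK)(S(S(KK))))  (in 14 steps)

Derivation:
  start: II(IS)(ISS)(KS(II(KK)))(S(IK(KK)(IK)))
  [1] I(IS)(ISS)(KS(II(KK)))(S(IK(KK)(IK)))
  [2] IS(ISS)(KS(II(KK)))(S(IK(KK)(IK)))
  [3] S(ISS)(KS(II(KK)))(S(IK(KK)(IK)))
  [4] ISS(S(IK(KK)(IK)))(KS(II(KK))(S(IK(KK)(IK))))
  [5] SS(S(IK(KK)(IK)))(KS(II(KK))(S(IK(KK)(IK))))
  [6] S(KS(II(KK))(S(IK(KK)(IK))))(S(IK(KK)(IK))(KS(II(KK))(S(IK(KK)(IK)))))
  [7] S(S(S(IK(KK)(IK))))(S(IK(KK)(IK))(KS(II(KK))(S(IK(KK)(IK)))))
  [8] S(S(S(K(KK)(IK))))(S(IK(KK)(IK))(KS(II(KK))(S(IK(KK)(IK)))))
  [9] S(S(S(KK)))(S(IK(KK)(IK))(KS(II(KK))(S(IK(KK)(IK)))))
  [10] S(S(S(KK)))(S(K(KK)(IK))(KS(II(KK))(S(IK(KK)(IK)))))
  [11] S(S(S(KK)))(S(KK)(KS(II(KK))(S(IK(KK)(IK)))))
  [12] S(S(S(KK)))(S(KK)(S(S(IK(KK)(IK)))))
  [13] S(S(S(KK)))(S(KK)(S(S(K(KK)(IK)))))
  [14] S(S(S(KK)))(S(KK)(S(S(KK))))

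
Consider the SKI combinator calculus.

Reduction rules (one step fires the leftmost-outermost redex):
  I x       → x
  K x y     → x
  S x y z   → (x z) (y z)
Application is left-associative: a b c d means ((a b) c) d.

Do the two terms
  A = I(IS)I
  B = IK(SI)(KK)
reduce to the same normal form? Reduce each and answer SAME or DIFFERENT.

Answer: SAME — A ⇓ SI, B ⇓ SI

Working:
Term A:
  start: I(IS)I
  step 1: ISI
  step 2: SI

Term B:
  start: IK(SI)(KK)
  step 1: K(SI)(KK)
  step 2: SI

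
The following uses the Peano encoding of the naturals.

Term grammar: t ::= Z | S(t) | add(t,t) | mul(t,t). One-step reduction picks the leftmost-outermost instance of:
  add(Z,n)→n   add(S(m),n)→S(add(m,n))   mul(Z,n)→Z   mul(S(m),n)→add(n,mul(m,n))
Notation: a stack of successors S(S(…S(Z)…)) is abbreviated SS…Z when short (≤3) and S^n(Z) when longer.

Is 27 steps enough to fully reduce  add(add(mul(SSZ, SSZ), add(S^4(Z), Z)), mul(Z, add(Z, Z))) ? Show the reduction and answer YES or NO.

Answer: NO — after 27 steps the term is S(S(S(S(S(S(S(S(add(Z, mul(Z, add(Z, Z))))))))))), not yet normal

Derivation:
  start: add(add(mul(SSZ, SSZ), add(S^4(Z), Z)), mul(Z, add(Z, Z)))
  [1] add(add(add(SSZ, mul(SZ, SSZ)), add(S^4(Z), Z)), mul(Z, add(Z, Z)))
  [2] add(add(S(add(SZ, mul(SZ, SSZ))), add(S^4(Z), Z)), mul(Z, add(Z, Z)))
  [3] add(S(add(add(SZ, mul(SZ, SSZ)), add(S^4(Z), Z))), mul(Z, add(Z, Z)))
  [4] S(add(add(add(SZ, mul(SZ, SSZ)), add(S^4(Z), Z)), mul(Z, add(Z, Z))))
  [5] S(add(add(S(add(Z, mul(SZ, SSZ))), add(S^4(Z), Z)), mul(Z, add(Z, Z))))
  [6] S(add(S(add(add(Z, mul(SZ, SSZ)), add(S^4(Z), Z))), mul(Z, add(Z, Z))))
  [7] S(S(add(add(add(Z, mul(SZ, SSZ)), add(S^4(Z), Z)), mul(Z, add(Z, Z)))))
  [8] S(S(add(add(mul(SZ, SSZ), add(S^4(Z), Z)), mul(Z, add(Z, Z)))))
  [9] S(S(add(add(add(SSZ, mul(Z, SSZ)), add(S^4(Z), Z)), mul(Z, add(Z, Z)))))
  [10] S(S(add(add(S(add(SZ, mul(Z, SSZ))), add(S^4(Z), Z)), mul(Z, add(Z, Z)))))
  [11] S(S(add(S(add(add(SZ, mul(Z, SSZ)), add(S^4(Z), Z))), mul(Z, add(Z, Z)))))
  [12] S(S(S(add(add(add(SZ, mul(Z, SSZ)), add(S^4(Z), Z)), mul(Z, add(Z, Z))))))
  [13] S(S(S(add(add(S(add(Z, mul(Z, SSZ))), add(S^4(Z), Z)), mul(Z, add(Z, Z))))))
  [14] S(S(S(add(S(add(add(Z, mul(Z, SSZ)), add(S^4(Z), Z))), mul(Z, add(Z, Z))))))
  [15] S(S(S(S(add(add(add(Z, mul(Z, SSZ)), add(S^4(Z), Z)), mul(Z, add(Z, Z)))))))
  [16] S(S(S(S(add(add(mul(Z, SSZ), add(S^4(Z), Z)), mul(Z, add(Z, Z)))))))
  [17] S(S(S(S(add(add(Z, add(S^4(Z), Z)), mul(Z, add(Z, Z)))))))
  [18] S(S(S(S(add(add(S^4(Z), Z), mul(Z, add(Z, Z)))))))
  [19] S(S(S(S(add(S(add(SSSZ, Z)), mul(Z, add(Z, Z)))))))
  [20] S(S(S(S(S(add(add(SSSZ, Z), mul(Z, add(Z, Z))))))))
  [21] S(S(S(S(S(add(S(add(SSZ, Z)), mul(Z, add(Z, Z))))))))
  [22] S(S(S(S(S(S(add(add(SSZ, Z), mul(Z, add(Z, Z)))))))))
  [23] S(S(S(S(S(S(add(S(add(SZ, Z)), mul(Z, add(Z, Z)))))))))
  [24] S(S(S(S(S(S(S(add(add(SZ, Z), mul(Z, add(Z, Z))))))))))
  [25] S(S(S(S(S(S(S(add(S(add(Z, Z)), mul(Z, add(Z, Z))))))))))
  [26] S(S(S(S(S(S(S(S(add(add(Z, Z), mul(Z, add(Z, Z)))))))))))
  [27] S(S(S(S(S(S(S(S(add(Z, mul(Z, add(Z, Z)))))))))))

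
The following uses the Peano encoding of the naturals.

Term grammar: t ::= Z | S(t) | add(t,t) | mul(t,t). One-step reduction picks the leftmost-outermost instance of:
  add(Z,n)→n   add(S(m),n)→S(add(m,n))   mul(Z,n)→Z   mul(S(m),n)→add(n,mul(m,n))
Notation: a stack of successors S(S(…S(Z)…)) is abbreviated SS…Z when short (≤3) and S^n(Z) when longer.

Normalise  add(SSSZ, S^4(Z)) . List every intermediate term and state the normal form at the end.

  start: add(SSSZ, S^4(Z))
  →1  S(add(SSZ, S^4(Z)))
  →2  S(S(add(SZ, S^4(Z))))
  →3  S(S(S(add(Z, S^4(Z)))))
  →4  S^7(Z)

Answer: normal form = S^7(Z)  (in 4 steps)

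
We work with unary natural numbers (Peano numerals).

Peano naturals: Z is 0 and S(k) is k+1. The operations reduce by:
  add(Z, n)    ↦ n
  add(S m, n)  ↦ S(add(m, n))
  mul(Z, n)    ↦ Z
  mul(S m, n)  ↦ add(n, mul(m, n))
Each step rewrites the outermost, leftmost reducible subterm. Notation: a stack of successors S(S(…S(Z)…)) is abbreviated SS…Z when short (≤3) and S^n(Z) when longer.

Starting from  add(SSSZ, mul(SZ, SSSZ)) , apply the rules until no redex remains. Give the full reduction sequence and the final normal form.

Answer: normal form = S^6(Z)  (in 10 steps)

Reduction:
  start: add(SSSZ, mul(SZ, SSSZ))
  [1] S(add(SSZ, mul(SZ, SSSZ)))
  [2] S(S(add(SZ, mul(SZ, SSSZ))))
  [3] S(S(S(add(Z, mul(SZ, SSSZ)))))
  [4] S(S(S(mul(SZ, SSSZ))))
  [5] S(S(S(add(SSSZ, mul(Z, SSSZ)))))
  [6] S(S(S(S(add(SSZ, mul(Z, SSSZ))))))
  [7] S(S(S(S(S(add(SZ, mul(Z, SSSZ)))))))
  [8] S(S(S(S(S(S(add(Z, mul(Z, SSSZ))))))))
  [9] S(S(S(S(S(S(mul(Z, SSSZ)))))))
  [10] S^6(Z)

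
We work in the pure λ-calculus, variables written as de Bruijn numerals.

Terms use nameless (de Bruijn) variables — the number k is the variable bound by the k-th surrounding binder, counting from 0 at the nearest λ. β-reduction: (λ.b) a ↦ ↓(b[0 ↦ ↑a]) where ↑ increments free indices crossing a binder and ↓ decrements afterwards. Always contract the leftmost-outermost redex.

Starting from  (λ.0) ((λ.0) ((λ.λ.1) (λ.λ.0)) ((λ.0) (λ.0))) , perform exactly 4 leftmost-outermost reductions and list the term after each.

Answer: after 4 steps: λ.λ.0

Derivation:
  start: (λ.0) ((λ.0) ((λ.λ.1) (λ.λ.0)) ((λ.0) (λ.0)))
  step 1: (λ.0) ((λ.λ.1) (λ.λ.0)) ((λ.0) (λ.0))
  step 2: (λ.λ.1) (λ.λ.0) ((λ.0) (λ.0))
  step 3: (λ.λ.λ.0) ((λ.0) (λ.0))
  step 4: λ.λ.0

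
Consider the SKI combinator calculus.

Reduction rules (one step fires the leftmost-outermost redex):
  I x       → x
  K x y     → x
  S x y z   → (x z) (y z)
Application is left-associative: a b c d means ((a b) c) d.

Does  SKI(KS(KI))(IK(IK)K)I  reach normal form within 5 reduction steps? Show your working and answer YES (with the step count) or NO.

  start: SKI(KS(KI))(IK(IK)K)I
  step 1: K(KS(KI))(I(KS(KI)))(IK(IK)K)I
  step 2: KS(KI)(IK(IK)K)I
  step 3: S(IK(IK)K)I
  step 4: S(K(IK)K)I
  step 5: S(IK)I

Answer: NO — after 5 steps the term is S(IK)I, not yet normal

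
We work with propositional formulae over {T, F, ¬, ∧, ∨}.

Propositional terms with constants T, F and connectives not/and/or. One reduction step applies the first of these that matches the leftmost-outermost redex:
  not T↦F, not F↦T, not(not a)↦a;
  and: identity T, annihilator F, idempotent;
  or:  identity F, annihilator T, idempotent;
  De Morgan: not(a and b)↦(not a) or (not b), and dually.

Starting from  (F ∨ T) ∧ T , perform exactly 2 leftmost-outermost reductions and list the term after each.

Answer: after 2 steps: T

Derivation:
  start: (F ∨ T) ∧ T
  →1  F ∨ T
  →2  T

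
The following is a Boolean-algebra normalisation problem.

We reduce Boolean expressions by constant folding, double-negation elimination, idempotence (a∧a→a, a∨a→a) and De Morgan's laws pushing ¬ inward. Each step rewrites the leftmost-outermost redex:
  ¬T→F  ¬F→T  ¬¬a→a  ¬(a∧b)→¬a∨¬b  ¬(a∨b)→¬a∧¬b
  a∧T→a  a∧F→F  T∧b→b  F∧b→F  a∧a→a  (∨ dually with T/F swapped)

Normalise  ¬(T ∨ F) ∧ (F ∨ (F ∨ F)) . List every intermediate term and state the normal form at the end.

  start: ¬(T ∨ F) ∧ (F ∨ (F ∨ F))
  [1] (¬T ∧ ¬F) ∧ (F ∨ (F ∨ F))
  [2] (F ∧ ¬F) ∧ (F ∨ (F ∨ F))
  [3] F ∧ (F ∨ (F ∨ F))
  [4] F

Answer: normal form = F  (in 4 steps)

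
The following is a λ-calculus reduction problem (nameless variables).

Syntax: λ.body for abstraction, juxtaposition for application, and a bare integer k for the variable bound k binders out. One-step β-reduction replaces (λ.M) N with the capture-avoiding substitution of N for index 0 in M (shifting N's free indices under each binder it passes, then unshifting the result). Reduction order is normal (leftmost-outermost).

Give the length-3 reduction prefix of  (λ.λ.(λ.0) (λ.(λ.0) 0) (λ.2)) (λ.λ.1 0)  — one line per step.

Answer: after 3 steps: λ.(λ.0) (λ.λ.λ.1 0)

Reduction:
  start: (λ.λ.(λ.0) (λ.(λ.0) 0) (λ.2)) (λ.λ.1 0)
  [1] λ.(λ.0) (λ.(λ.0) 0) (λ.λ.λ.1 0)
  [2] λ.(λ.(λ.0) 0) (λ.λ.λ.1 0)
  [3] λ.(λ.0) (λ.λ.λ.1 0)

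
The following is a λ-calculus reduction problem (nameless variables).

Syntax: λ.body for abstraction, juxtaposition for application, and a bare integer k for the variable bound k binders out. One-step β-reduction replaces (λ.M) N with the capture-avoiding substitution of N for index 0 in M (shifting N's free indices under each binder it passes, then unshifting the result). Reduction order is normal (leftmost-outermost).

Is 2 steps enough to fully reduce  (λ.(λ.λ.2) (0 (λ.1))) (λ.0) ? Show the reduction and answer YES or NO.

  start: (λ.(λ.λ.2) (0 (λ.1))) (λ.0)
  [1] (λ.λ.λ.0) ((λ.0) (λ.λ.0))
  [2] λ.λ.0

Answer: YES — reaches normal form λ.λ.0 in 2 ≤ 2 steps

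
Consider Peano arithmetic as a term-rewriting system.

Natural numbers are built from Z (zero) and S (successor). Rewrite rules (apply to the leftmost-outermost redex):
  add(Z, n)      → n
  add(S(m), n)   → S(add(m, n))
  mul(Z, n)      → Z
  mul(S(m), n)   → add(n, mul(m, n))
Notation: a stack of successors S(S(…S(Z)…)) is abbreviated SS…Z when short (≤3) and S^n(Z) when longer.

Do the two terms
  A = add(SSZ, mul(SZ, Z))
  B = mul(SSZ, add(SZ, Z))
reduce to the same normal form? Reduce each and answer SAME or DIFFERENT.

Term A:
  start: add(SSZ, mul(SZ, Z))
  [1] S(add(SZ, mul(SZ, Z)))
  [2] S(S(add(Z, mul(SZ, Z))))
  [3] S(S(mul(SZ, Z)))
  [4] S(S(add(Z, mul(Z, Z))))
  [5] S(S(mul(Z, Z)))
  [6] SSZ

Term B:
  start: mul(SSZ, add(SZ, Z))
  [1] add(add(SZ, Z), mul(SZ, add(SZ, Z)))
  [2] add(S(add(Z, Z)), mul(SZ, add(SZ, Z)))
  [3] S(add(add(Z, Z), mul(SZ, add(SZ, Z))))
  [4] S(add(Z, mul(SZ, add(SZ, Z))))
  [5] S(mul(SZ, add(SZ, Z)))
  [6] S(add(add(SZ, Z), mul(Z, add(SZ, Z))))
  [7] S(add(S(add(Z, Z)), mul(Z, add(SZ, Z))))
  [8] S(S(add(add(Z, Z), mul(Z, add(SZ, Z)))))
  [9] S(S(add(Z, mul(Z, add(SZ, Z)))))
  [10] S(S(mul(Z, add(SZ, Z))))
  [11] SSZ

Answer: SAME — A ⇓ SSZ, B ⇓ SSZ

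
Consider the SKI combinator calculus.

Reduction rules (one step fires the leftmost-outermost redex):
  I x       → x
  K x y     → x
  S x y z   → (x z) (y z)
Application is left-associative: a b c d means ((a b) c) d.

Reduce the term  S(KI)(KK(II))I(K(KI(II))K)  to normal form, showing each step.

  start: S(KI)(KK(II))I(K(KI(II))K)
  [1] KII(KK(II)I)(K(KI(II))K)
  [2] I(KK(II)I)(K(KI(II))K)
  [3] KK(II)I(K(KI(II))K)
  [4] KI(K(KI(II))K)
  [5] I

Answer: normal form = I  (in 5 steps)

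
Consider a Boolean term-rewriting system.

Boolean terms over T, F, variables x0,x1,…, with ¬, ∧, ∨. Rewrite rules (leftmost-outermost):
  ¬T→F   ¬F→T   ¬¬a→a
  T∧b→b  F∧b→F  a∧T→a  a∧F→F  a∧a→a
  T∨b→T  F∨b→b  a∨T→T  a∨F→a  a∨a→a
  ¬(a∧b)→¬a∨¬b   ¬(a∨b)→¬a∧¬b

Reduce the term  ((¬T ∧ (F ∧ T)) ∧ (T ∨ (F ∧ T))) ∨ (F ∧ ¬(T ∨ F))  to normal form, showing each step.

  start: ((¬T ∧ (F ∧ T)) ∧ (T ∨ (F ∧ T))) ∨ (F ∧ ¬(T ∨ F))
  step 1: ((F ∧ (F ∧ T)) ∧ (T ∨ (F ∧ T))) ∨ (F ∧ ¬(T ∨ F))
  step 2: (F ∧ (T ∨ (F ∧ T))) ∨ (F ∧ ¬(T ∨ F))
  step 3: F ∨ (F ∧ ¬(T ∨ F))
  step 4: F ∧ ¬(T ∨ F)
  step 5: F

Answer: normal form = F  (in 5 steps)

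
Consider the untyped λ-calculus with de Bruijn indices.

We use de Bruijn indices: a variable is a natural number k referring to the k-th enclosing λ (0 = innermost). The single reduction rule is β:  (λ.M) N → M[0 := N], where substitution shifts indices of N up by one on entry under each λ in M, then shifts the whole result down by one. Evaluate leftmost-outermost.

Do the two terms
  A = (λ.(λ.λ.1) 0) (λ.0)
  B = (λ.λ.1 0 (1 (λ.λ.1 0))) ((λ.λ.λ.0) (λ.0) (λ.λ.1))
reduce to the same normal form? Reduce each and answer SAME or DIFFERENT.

Term A:
  start: (λ.(λ.λ.1) 0) (λ.0)
  →1  (λ.λ.1) (λ.0)
  →2  λ.λ.0

Term B:
  start: (λ.λ.1 0 (1 (λ.λ.1 0))) ((λ.λ.λ.0) (λ.0) (λ.λ.1))
  →1  λ.(λ.λ.λ.0) (λ.0) (λ.λ.1) 0 ((λ.λ.λ.0) (λ.0) (λ.λ.1) (λ.λ.1 0))
  →2  λ.(λ.λ.0) (λ.λ.1) 0 ((λ.λ.λ.0) (λ.0) (λ.λ.1) (λ.λ.1 0))
  →3  λ.(λ.0) 0 ((λ.λ.λ.0) (λ.0) (λ.λ.1) (λ.λ.1 0))
  →4  λ.0 ((λ.λ.λ.0) (λ.0) (λ.λ.1) (λ.λ.1 0))
  →5  λ.0 ((λ.λ.0) (λ.λ.1) (λ.λ.1 0))
  →6  λ.0 ((λ.0) (λ.λ.1 0))
  →7  λ.0 (λ.λ.1 0)

Answer: DIFFERENT — A ⇓ λ.λ.0, B ⇓ λ.0 (λ.λ.1 0)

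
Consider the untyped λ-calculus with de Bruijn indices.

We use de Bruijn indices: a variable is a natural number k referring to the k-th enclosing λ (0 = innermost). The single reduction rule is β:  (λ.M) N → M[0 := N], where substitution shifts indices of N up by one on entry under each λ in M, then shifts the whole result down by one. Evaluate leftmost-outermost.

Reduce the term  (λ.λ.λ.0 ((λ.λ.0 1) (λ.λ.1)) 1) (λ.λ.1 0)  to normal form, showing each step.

Answer: normal form = λ.λ.0 (λ.0 (λ.λ.1)) 1  (in 2 steps)

Reduction:
  start: (λ.λ.λ.0 ((λ.λ.0 1) (λ.λ.1)) 1) (λ.λ.1 0)
  step 1: λ.λ.0 ((λ.λ.0 1) (λ.λ.1)) 1
  step 2: λ.λ.0 (λ.0 (λ.λ.1)) 1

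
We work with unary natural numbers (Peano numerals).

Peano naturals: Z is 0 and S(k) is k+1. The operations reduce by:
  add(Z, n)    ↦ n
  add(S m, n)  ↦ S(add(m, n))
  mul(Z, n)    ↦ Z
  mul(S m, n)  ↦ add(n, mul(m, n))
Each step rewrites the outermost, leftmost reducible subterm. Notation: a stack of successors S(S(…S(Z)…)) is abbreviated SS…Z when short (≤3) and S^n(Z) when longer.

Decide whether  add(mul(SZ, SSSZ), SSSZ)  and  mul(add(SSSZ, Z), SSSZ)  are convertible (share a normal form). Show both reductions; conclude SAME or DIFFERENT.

Term A:
  start: add(mul(SZ, SSSZ), SSSZ)
  [1] add(add(SSSZ, mul(Z, SSSZ)), SSSZ)
  [2] add(S(add(SSZ, mul(Z, SSSZ))), SSSZ)
  [3] S(add(add(SSZ, mul(Z, SSSZ)), SSSZ))
  [4] S(add(S(add(SZ, mul(Z, SSSZ))), SSSZ))
  [5] S(S(add(add(SZ, mul(Z, SSSZ)), SSSZ)))
  [6] S(S(add(S(add(Z, mul(Z, SSSZ))), SSSZ)))
  [7] S(S(S(add(add(Z, mul(Z, SSSZ)), SSSZ))))
  [8] S(S(S(add(mul(Z, SSSZ), SSSZ))))
  [9] S(S(S(add(Z, SSSZ))))
  [10] S^6(Z)

Term B:
  start: mul(add(SSSZ, Z), SSSZ)
  [1] mul(S(add(SSZ, Z)), SSSZ)
  [2] add(SSSZ, mul(add(SSZ, Z), SSSZ))
  [3] S(add(SSZ, mul(add(SSZ, Z), SSSZ)))
  [4] S(S(add(SZ, mul(add(SSZ, Z), SSSZ))))
  [5] S(S(S(add(Z, mul(add(SSZ, Z), SSSZ)))))
  [6] S(S(S(mul(add(SSZ, Z), SSSZ))))
  [7] S(S(S(mul(S(add(SZ, Z)), SSSZ))))
  [8] S(S(S(add(SSSZ, mul(add(SZ, Z), SSSZ)))))
  [9] S(S(S(S(add(SSZ, mul(add(SZ, Z), SSSZ))))))
  [10] S(S(S(S(S(add(SZ, mul(add(SZ, Z), SSSZ)))))))
  [11] S(S(S(S(S(S(add(Z, mul(add(SZ, Z), SSSZ))))))))
  [12] S(S(S(S(S(S(mul(add(SZ, Z), SSSZ)))))))
  [13] S(S(S(S(S(S(mul(S(add(Z, Z)), SSSZ)))))))
  [14] S(S(S(S(S(S(add(SSSZ, mul(add(Z, Z), SSSZ))))))))
  [15] S(S(S(S(S(S(S(add(SSZ, mul(add(Z, Z), SSSZ)))))))))
  [16] S(S(S(S(S(S(S(S(add(SZ, mul(add(Z, Z), SSSZ))))))))))
  [17] S(S(S(S(S(S(S(S(S(add(Z, mul(add(Z, Z), SSSZ)))))))))))
  [18] S(S(S(S(S(S(S(S(S(mul(add(Z, Z), SSSZ))))))))))
  [19] S(S(S(S(S(S(S(S(S(mul(Z, SSSZ))))))))))
  [20] S^9(Z)

Answer: DIFFERENT — A ⇓ S^6(Z), B ⇓ S^9(Z)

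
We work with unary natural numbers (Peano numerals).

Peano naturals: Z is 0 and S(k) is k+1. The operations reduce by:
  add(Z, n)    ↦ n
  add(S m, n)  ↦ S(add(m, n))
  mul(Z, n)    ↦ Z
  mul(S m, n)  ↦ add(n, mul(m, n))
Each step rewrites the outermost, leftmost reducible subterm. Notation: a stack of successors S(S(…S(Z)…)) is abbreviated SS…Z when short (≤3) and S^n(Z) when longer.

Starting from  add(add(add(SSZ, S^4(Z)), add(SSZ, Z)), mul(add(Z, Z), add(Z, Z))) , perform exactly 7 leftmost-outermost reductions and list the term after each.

  start: add(add(add(SSZ, S^4(Z)), add(SSZ, Z)), mul(add(Z, Z), add(Z, Z)))
  step 1: add(add(S(add(SZ, S^4(Z))), add(SSZ, Z)), mul(add(Z, Z), add(Z, Z)))
  step 2: add(S(add(add(SZ, S^4(Z)), add(SSZ, Z))), mul(add(Z, Z), add(Z, Z)))
  step 3: S(add(add(add(SZ, S^4(Z)), add(SSZ, Z)), mul(add(Z, Z), add(Z, Z))))
  step 4: S(add(add(S(add(Z, S^4(Z))), add(SSZ, Z)), mul(add(Z, Z), add(Z, Z))))
  step 5: S(add(S(add(add(Z, S^4(Z)), add(SSZ, Z))), mul(add(Z, Z), add(Z, Z))))
  step 6: S(S(add(add(add(Z, S^4(Z)), add(SSZ, Z)), mul(add(Z, Z), add(Z, Z)))))
  step 7: S(S(add(add(S^4(Z), add(SSZ, Z)), mul(add(Z, Z), add(Z, Z)))))

Answer: after 7 steps: S(S(add(add(S^4(Z), add(SSZ, Z)), mul(add(Z, Z), add(Z, Z)))))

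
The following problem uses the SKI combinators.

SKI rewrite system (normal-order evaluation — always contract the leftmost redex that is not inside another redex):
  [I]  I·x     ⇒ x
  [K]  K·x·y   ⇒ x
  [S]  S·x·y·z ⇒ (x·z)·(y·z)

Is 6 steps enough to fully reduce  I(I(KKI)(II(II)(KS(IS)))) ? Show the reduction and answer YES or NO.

  start: I(I(KKI)(II(II)(KS(IS))))
  →1  I(KKI)(II(II)(KS(IS)))
  →2  KKI(II(II)(KS(IS)))
  →3  K(II(II)(KS(IS)))
  →4  K(I(II)(KS(IS)))
  →5  K(II(KS(IS)))
  →6  K(I(KS(IS)))

Answer: NO — after 6 steps the term is K(I(KS(IS))), not yet normal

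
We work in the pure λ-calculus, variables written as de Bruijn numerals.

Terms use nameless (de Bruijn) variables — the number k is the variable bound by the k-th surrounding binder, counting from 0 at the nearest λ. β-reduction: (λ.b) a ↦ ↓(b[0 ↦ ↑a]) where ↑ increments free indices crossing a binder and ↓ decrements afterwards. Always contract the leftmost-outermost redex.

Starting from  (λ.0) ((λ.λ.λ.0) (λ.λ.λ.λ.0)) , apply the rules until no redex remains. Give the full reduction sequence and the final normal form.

  start: (λ.0) ((λ.λ.λ.0) (λ.λ.λ.λ.0))
  [1] (λ.λ.λ.0) (λ.λ.λ.λ.0)
  [2] λ.λ.0

Answer: normal form = λ.λ.0  (in 2 steps)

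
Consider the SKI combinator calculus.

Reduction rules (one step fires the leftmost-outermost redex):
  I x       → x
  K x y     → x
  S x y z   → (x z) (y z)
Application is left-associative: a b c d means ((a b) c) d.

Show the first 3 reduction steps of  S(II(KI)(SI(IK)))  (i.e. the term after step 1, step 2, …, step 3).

  start: S(II(KI)(SI(IK)))
  →1  S(I(KI)(SI(IK)))
  →2  S(KI(SI(IK)))
  →3  SI

Answer: after 3 steps: SI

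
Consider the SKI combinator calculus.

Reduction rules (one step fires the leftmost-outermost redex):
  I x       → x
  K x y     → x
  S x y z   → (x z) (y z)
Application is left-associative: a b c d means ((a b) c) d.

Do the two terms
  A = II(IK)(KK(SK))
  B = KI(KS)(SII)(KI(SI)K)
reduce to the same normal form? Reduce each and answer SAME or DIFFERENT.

Term A:
  start: II(IK)(KK(SK))
  [1] I(IK)(KK(SK))
  [2] IK(KK(SK))
  [3] K(KK(SK))
  [4] KK

Term B:
  start: KI(KS)(SII)(KI(SI)K)
  [1] I(SII)(KI(SI)K)
  [2] SII(KI(SI)K)
  [3] I(KI(SI)K)(I(KI(SI)K))
  [4] KI(SI)K(I(KI(SI)K))
  [5] IK(I(KI(SI)K))
  [6] K(I(KI(SI)K))
  [7] K(KI(SI)K)
  [8] K(IK)
  [9] KK

Answer: SAME — A ⇓ KK, B ⇓ KK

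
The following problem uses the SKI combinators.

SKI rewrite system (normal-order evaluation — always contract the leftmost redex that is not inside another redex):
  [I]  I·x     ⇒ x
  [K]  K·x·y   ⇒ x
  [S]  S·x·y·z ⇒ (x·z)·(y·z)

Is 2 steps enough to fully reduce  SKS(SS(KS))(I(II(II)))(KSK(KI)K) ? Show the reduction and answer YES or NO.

Answer: NO — after 2 steps the term is SS(KS)(I(II(II)))(KSK(KI)K), not yet normal

Derivation:
  start: SKS(SS(KS))(I(II(II)))(KSK(KI)K)
  [1] K(SS(KS))(S(SS(KS)))(I(II(II)))(KSK(KI)K)
  [2] SS(KS)(I(II(II)))(KSK(KI)K)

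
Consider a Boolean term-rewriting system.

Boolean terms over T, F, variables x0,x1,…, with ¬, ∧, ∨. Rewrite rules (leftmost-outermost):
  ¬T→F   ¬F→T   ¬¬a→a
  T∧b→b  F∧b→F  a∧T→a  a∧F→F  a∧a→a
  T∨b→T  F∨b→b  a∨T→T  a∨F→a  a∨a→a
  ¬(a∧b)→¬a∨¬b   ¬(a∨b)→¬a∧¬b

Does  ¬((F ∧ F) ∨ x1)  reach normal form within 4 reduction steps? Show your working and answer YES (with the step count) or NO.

Answer: NO — after 4 steps the term is T ∧ ¬x1, not yet normal

Working:
  start: ¬((F ∧ F) ∨ x1)
  step 1: ¬(F ∧ F) ∧ ¬x1
  step 2: (¬F ∨ ¬F) ∧ ¬x1
  step 3: ¬F ∧ ¬x1
  step 4: T ∧ ¬x1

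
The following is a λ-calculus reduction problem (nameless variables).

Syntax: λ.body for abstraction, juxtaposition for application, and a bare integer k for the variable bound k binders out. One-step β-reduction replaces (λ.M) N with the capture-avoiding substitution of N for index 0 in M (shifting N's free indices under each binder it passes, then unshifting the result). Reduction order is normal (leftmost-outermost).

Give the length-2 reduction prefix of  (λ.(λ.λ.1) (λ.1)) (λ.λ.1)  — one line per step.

Answer: after 2 steps: λ.λ.λ.λ.1

Reduction:
  start: (λ.(λ.λ.1) (λ.1)) (λ.λ.1)
  →1  (λ.λ.1) (λ.λ.λ.1)
  →2  λ.λ.λ.λ.1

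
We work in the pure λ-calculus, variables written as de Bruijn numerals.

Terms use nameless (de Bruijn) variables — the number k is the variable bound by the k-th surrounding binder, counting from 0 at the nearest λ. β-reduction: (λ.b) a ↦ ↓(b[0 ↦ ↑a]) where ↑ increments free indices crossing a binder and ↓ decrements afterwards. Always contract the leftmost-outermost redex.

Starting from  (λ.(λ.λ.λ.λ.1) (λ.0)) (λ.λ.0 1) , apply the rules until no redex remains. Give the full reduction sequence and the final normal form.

  start: (λ.(λ.λ.λ.λ.1) (λ.0)) (λ.λ.0 1)
  [1] (λ.λ.λ.λ.1) (λ.0)
  [2] λ.λ.λ.1

Answer: normal form = λ.λ.λ.1  (in 2 steps)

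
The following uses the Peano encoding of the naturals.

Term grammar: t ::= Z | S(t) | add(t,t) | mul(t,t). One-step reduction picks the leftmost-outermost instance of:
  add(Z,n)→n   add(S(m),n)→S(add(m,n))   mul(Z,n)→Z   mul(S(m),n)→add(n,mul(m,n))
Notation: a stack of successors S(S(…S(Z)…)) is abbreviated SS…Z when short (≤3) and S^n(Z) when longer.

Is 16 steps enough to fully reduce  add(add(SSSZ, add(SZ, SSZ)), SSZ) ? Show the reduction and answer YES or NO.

  start: add(add(SSSZ, add(SZ, SSZ)), SSZ)
  [1] add(S(add(SSZ, add(SZ, SSZ))), SSZ)
  [2] S(add(add(SSZ, add(SZ, SSZ)), SSZ))
  [3] S(add(S(add(SZ, add(SZ, SSZ))), SSZ))
  [4] S(S(add(add(SZ, add(SZ, SSZ)), SSZ)))
  [5] S(S(add(S(add(Z, add(SZ, SSZ))), SSZ)))
  [6] S(S(S(add(add(Z, add(SZ, SSZ)), SSZ))))
  [7] S(S(S(add(add(SZ, SSZ), SSZ))))
  [8] S(S(S(add(S(add(Z, SSZ)), SSZ))))
  [9] S(S(S(S(add(add(Z, SSZ), SSZ)))))
  [10] S(S(S(S(add(SSZ, SSZ)))))
  [11] S(S(S(S(S(add(SZ, SSZ))))))
  [12] S(S(S(S(S(S(add(Z, SSZ)))))))
  [13] S^8(Z)

Answer: YES — reaches normal form S^8(Z) in 13 ≤ 16 steps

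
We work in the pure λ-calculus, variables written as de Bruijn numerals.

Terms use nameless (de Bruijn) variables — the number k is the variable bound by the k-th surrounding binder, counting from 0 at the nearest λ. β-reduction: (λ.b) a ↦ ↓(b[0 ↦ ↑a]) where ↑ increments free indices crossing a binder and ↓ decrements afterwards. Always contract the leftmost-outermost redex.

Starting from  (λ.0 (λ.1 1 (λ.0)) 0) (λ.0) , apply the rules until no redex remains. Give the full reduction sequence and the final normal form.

Answer: normal form = λ.0  (in 5 steps)

Derivation:
  start: (λ.0 (λ.1 1 (λ.0)) 0) (λ.0)
  →1  (λ.0) (λ.(λ.0) (λ.0) (λ.0)) (λ.0)
  →2  (λ.(λ.0) (λ.0) (λ.0)) (λ.0)
  →3  (λ.0) (λ.0) (λ.0)
  →4  (λ.0) (λ.0)
  →5  λ.0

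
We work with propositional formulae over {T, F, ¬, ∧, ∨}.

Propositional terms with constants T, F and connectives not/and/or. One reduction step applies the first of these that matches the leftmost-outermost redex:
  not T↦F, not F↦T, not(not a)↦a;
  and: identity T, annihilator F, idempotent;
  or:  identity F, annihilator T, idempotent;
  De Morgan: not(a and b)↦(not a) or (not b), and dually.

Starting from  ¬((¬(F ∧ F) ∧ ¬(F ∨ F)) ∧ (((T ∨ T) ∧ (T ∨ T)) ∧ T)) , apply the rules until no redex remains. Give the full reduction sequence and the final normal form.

Answer: normal form = F  (in 15 steps)

Reduction:
  start: ¬((¬(F ∧ F) ∧ ¬(F ∨ F)) ∧ (((T ∨ T) ∧ (T ∨ T)) ∧ T))
  step 1: ¬(¬(F ∧ F) ∧ ¬(F ∨ F)) ∨ ¬(((T ∨ T) ∧ (T ∨ T)) ∧ T)
  step 2: (¬¬(F ∧ F) ∨ ¬¬(F ∨ F)) ∨ ¬(((T ∨ T) ∧ (T ∨ T)) ∧ T)
  step 3: ((F ∧ F) ∨ ¬¬(F ∨ F)) ∨ ¬(((T ∨ T) ∧ (T ∨ T)) ∧ T)
  step 4: (F ∨ ¬¬(F ∨ F)) ∨ ¬(((T ∨ T) ∧ (T ∨ T)) ∧ T)
  step 5: ¬¬(F ∨ F) ∨ ¬(((T ∨ T) ∧ (T ∨ T)) ∧ T)
  step 6: (F ∨ F) ∨ ¬(((T ∨ T) ∧ (T ∨ T)) ∧ T)
  step 7: F ∨ ¬(((T ∨ T) ∧ (T ∨ T)) ∧ T)
  step 8: ¬(((T ∨ T) ∧ (T ∨ T)) ∧ T)
  step 9: ¬((T ∨ T) ∧ (T ∨ T)) ∨ ¬T
  step 10: (¬(T ∨ T) ∨ ¬(T ∨ T)) ∨ ¬T
  step 11: ¬(T ∨ T) ∨ ¬T
  step 12: (¬T ∧ ¬T) ∨ ¬T
  step 13: ¬T ∨ ¬T
  step 14: ¬T
  step 15: F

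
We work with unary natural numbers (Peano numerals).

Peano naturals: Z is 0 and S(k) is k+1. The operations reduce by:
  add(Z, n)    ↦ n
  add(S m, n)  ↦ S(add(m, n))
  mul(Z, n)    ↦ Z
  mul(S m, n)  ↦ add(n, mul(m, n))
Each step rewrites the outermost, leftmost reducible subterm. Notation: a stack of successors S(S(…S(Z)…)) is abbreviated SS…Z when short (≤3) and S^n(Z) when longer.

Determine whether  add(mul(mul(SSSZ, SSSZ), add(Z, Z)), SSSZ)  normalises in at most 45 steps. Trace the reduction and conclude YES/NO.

Answer: YES — reaches normal form SSSZ in 45 ≤ 45 steps

Reduction:
  start: add(mul(mul(SSSZ, SSSZ), add(Z, Z)), SSSZ)
  →1  add(mul(add(SSSZ, mul(SSZ, SSSZ)), add(Z, Z)), SSSZ)
  →2  add(mul(S(add(SSZ, mul(SSZ, SSSZ))), add(Z, Z)), SSSZ)
  →3  add(add(add(Z, Z), mul(add(SSZ, mul(SSZ, SSSZ)), add(Z, Z))), SSSZ)
  →4  add(add(Z, mul(add(SSZ, mul(SSZ, SSSZ)), add(Z, Z))), SSSZ)
  →5  add(mul(add(SSZ, mul(SSZ, SSSZ)), add(Z, Z)), SSSZ)
  →6  add(mul(S(add(SZ, mul(SSZ, SSSZ))), add(Z, Z)), SSSZ)
  →7  add(add(add(Z, Z), mul(add(SZ, mul(SSZ, SSSZ)), add(Z, Z))), SSSZ)
  →8  add(add(Z, mul(add(SZ, mul(SSZ, SSSZ)), add(Z, Z))), SSSZ)
  →9  add(mul(add(SZ, mul(SSZ, SSSZ)), add(Z, Z)), SSSZ)
  →10  add(mul(S(add(Z, mul(SSZ, SSSZ))), add(Z, Z)), SSSZ)
  →11  add(add(add(Z, Z), mul(add(Z, mul(SSZ, SSSZ)), add(Z, Z))), SSSZ)
  →12  add(add(Z, mul(add(Z, mul(SSZ, SSSZ)), add(Z, Z))), SSSZ)
  →13  add(mul(add(Z, mul(SSZ, SSSZ)), add(Z, Z)), SSSZ)
  →14  add(mul(mul(SSZ, SSSZ), add(Z, Z)), SSSZ)
  →15  add(mul(add(SSSZ, mul(SZ, SSSZ)), add(Z, Z)), SSSZ)
  →16  add(mul(S(add(SSZ, mul(SZ, SSSZ))), add(Z, Z)), SSSZ)
  →17  add(add(add(Z, Z), mul(add(SSZ, mul(SZ, SSSZ)), add(Z, Z))), SSSZ)
  →18  add(add(Z, mul(add(SSZ, mul(SZ, SSSZ)), add(Z, Z))), SSSZ)
  →19  add(mul(add(SSZ, mul(SZ, SSSZ)), add(Z, Z)), SSSZ)
  →20  add(mul(S(add(SZ, mul(SZ, SSSZ))), add(Z, Z)), SSSZ)
  →21  add(add(add(Z, Z), mul(add(SZ, mul(SZ, SSSZ)), add(Z, Z))), SSSZ)
  →22  add(add(Z, mul(add(SZ, mul(SZ, SSSZ)), add(Z, Z))), SSSZ)
  →23  add(mul(add(SZ, mul(SZ, SSSZ)), add(Z, Z)), SSSZ)
  →24  add(mul(S(add(Z, mul(SZ, SSSZ))), add(Z, Z)), SSSZ)
  →25  add(add(add(Z, Z), mul(add(Z, mul(SZ, SSSZ)), add(Z, Z))), SSSZ)
  →26  add(add(Z, mul(add(Z, mul(SZ, SSSZ)), add(Z, Z))), SSSZ)
  →27  add(mul(add(Z, mul(SZ, SSSZ)), add(Z, Z)), SSSZ)
  →28  add(mul(mul(SZ, SSSZ), add(Z, Z)), SSSZ)
  →29  add(mul(add(SSSZ, mul(Z, SSSZ)), add(Z, Z)), SSSZ)
  →30  add(mul(S(add(SSZ, mul(Z, SSSZ))), add(Z, Z)), SSSZ)
  →31  add(add(add(Z, Z), mul(add(SSZ, mul(Z, SSSZ)), add(Z, Z))), SSSZ)
  →32  add(add(Z, mul(add(SSZ, mul(Z, SSSZ)), add(Z, Z))), SSSZ)
  →33  add(mul(add(SSZ, mul(Z, SSSZ)), add(Z, Z)), SSSZ)
  →34  add(mul(S(add(SZ, mul(Z, SSSZ))), add(Z, Z)), SSSZ)
  →35  add(add(add(Z, Z), mul(add(SZ, mul(Z, SSSZ)), add(Z, Z))), SSSZ)
  →36  add(add(Z, mul(add(SZ, mul(Z, SSSZ)), add(Z, Z))), SSSZ)
  →37  add(mul(add(SZ, mul(Z, SSSZ)), add(Z, Z)), SSSZ)
  →38  add(mul(S(add(Z, mul(Z, SSSZ))), add(Z, Z)), SSSZ)
  →39  add(add(add(Z, Z), mul(add(Z, mul(Z, SSSZ)), add(Z, Z))), SSSZ)
  →40  add(add(Z, mul(add(Z, mul(Z, SSSZ)), add(Z, Z))), SSSZ)
  →41  add(mul(add(Z, mul(Z, SSSZ)), add(Z, Z)), SSSZ)
  →42  add(mul(mul(Z, SSSZ), add(Z, Z)), SSSZ)
  →43  add(mul(Z, add(Z, Z)), SSSZ)
  →44  add(Z, SSSZ)
  →45  SSSZ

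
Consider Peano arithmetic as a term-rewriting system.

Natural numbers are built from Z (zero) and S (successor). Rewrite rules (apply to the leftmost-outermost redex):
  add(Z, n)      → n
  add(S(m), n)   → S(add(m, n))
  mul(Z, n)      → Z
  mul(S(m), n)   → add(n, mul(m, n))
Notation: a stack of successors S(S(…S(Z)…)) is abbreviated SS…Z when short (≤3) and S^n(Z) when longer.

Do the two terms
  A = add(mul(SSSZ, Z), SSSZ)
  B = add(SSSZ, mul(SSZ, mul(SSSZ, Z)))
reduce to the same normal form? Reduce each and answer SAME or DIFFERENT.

Answer: SAME — A ⇓ SSSZ, B ⇓ SSSZ

Reduction:
Term A:
  start: add(mul(SSSZ, Z), SSSZ)
  [1] add(add(Z, mul(SSZ, Z)), SSSZ)
  [2] add(mul(SSZ, Z), SSSZ)
  [3] add(add(Z, mul(SZ, Z)), SSSZ)
  [4] add(mul(SZ, Z), SSSZ)
  [5] add(add(Z, mul(Z, Z)), SSSZ)
  [6] add(mul(Z, Z), SSSZ)
  [7] add(Z, SSSZ)
  [8] SSSZ

Term B:
  start: add(SSSZ, mul(SSZ, mul(SSSZ, Z)))
  [1] S(add(SSZ, mul(SSZ, mul(SSSZ, Z))))
  [2] S(S(add(SZ, mul(SSZ, mul(SSSZ, Z)))))
  [3] S(S(S(add(Z, mul(SSZ, mul(SSSZ, Z))))))
  [4] S(S(S(mul(SSZ, mul(SSSZ, Z)))))
  [5] S(S(S(add(mul(SSSZ, Z), mul(SZ, mul(SSSZ, Z))))))
  [6] S(S(S(add(add(Z, mul(SSZ, Z)), mul(SZ, mul(SSSZ, Z))))))
  [7] S(S(S(add(mul(SSZ, Z), mul(SZ, mul(SSSZ, Z))))))
  [8] S(S(S(add(add(Z, mul(SZ, Z)), mul(SZ, mul(SSSZ, Z))))))
  [9] S(S(S(add(mul(SZ, Z), mul(SZ, mul(SSSZ, Z))))))
  [10] S(S(S(add(add(Z, mul(Z, Z)), mul(SZ, mul(SSSZ, Z))))))
  [11] S(S(S(add(mul(Z, Z), mul(SZ, mul(SSSZ, Z))))))
  [12] S(S(S(add(Z, mul(SZ, mul(SSSZ, Z))))))
  [13] S(S(S(mul(SZ, mul(SSSZ, Z)))))
  [14] S(S(S(add(mul(SSSZ, Z), mul(Z, mul(SSSZ, Z))))))
  [15] S(S(S(add(add(Z, mul(SSZ, Z)), mul(Z, mul(SSSZ, Z))))))
  [16] S(S(S(add(mul(SSZ, Z), mul(Z, mul(SSSZ, Z))))))
  [17] S(S(S(add(add(Z, mul(SZ, Z)), mul(Z, mul(SSSZ, Z))))))
  [18] S(S(S(add(mul(SZ, Z), mul(Z, mul(SSSZ, Z))))))
  [19] S(S(S(add(add(Z, mul(Z, Z)), mul(Z, mul(SSSZ, Z))))))
  [20] S(S(S(add(mul(Z, Z), mul(Z, mul(SSSZ, Z))))))
  [21] S(S(S(add(Z, mul(Z, mul(SSSZ, Z))))))
  [22] S(S(S(mul(Z, mul(SSSZ, Z)))))
  [23] SSSZ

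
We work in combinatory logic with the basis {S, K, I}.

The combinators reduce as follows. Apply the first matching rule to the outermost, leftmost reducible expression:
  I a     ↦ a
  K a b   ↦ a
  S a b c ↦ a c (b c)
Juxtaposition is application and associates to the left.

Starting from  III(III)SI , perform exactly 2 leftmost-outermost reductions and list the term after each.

  start: III(III)SI
  step 1: II(III)SI
  step 2: I(III)SI

Answer: after 2 steps: I(III)SI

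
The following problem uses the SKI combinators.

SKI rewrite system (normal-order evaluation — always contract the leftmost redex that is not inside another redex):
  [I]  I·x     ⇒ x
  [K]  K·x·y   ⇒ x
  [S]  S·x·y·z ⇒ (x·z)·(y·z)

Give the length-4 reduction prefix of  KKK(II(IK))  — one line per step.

  start: KKK(II(IK))
  [1] K(II(IK))
  [2] K(I(IK))
  [3] K(IK)
  [4] KK

Answer: after 4 steps: KK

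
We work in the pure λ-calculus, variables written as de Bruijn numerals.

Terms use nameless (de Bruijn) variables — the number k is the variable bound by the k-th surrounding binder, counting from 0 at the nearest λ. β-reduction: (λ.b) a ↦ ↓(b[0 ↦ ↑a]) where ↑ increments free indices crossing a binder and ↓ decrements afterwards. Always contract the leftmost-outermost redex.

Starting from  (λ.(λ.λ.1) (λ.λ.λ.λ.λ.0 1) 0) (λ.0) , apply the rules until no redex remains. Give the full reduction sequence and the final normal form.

  start: (λ.(λ.λ.1) (λ.λ.λ.λ.λ.0 1) 0) (λ.0)
  →1  (λ.λ.1) (λ.λ.λ.λ.λ.0 1) (λ.0)
  →2  (λ.λ.λ.λ.λ.λ.0 1) (λ.0)
  →3  λ.λ.λ.λ.λ.0 1

Answer: normal form = λ.λ.λ.λ.λ.0 1  (in 3 steps)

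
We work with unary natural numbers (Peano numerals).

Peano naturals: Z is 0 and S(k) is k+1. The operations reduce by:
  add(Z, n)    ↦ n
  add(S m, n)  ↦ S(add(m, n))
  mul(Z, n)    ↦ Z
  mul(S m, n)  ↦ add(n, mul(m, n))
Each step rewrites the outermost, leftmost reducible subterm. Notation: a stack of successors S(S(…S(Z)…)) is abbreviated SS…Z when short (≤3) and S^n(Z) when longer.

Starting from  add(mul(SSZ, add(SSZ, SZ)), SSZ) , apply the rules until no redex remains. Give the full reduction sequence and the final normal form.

  start: add(mul(SSZ, add(SSZ, SZ)), SSZ)
  [1] add(add(add(SSZ, SZ), mul(SZ, add(SSZ, SZ))), SSZ)
  [2] add(add(S(add(SZ, SZ)), mul(SZ, add(SSZ, SZ))), SSZ)
  [3] add(S(add(add(SZ, SZ), mul(SZ, add(SSZ, SZ)))), SSZ)
  [4] S(add(add(add(SZ, SZ), mul(SZ, add(SSZ, SZ))), SSZ))
  [5] S(add(add(S(add(Z, SZ)), mul(SZ, add(SSZ, SZ))), SSZ))
  [6] S(add(S(add(add(Z, SZ), mul(SZ, add(SSZ, SZ)))), SSZ))
  [7] S(S(add(add(add(Z, SZ), mul(SZ, add(SSZ, SZ))), SSZ)))
  [8] S(S(add(add(SZ, mul(SZ, add(SSZ, SZ))), SSZ)))
  [9] S(S(add(S(add(Z, mul(SZ, add(SSZ, SZ)))), SSZ)))
  [10] S(S(S(add(add(Z, mul(SZ, add(SSZ, SZ))), SSZ))))
  [11] S(S(S(add(mul(SZ, add(SSZ, SZ)), SSZ))))
  [12] S(S(S(add(add(add(SSZ, SZ), mul(Z, add(SSZ, SZ))), SSZ))))
  [13] S(S(S(add(add(S(add(SZ, SZ)), mul(Z, add(SSZ, SZ))), SSZ))))
  [14] S(S(S(add(S(add(add(SZ, SZ), mul(Z, add(SSZ, SZ)))), SSZ))))
  [15] S(S(S(S(add(add(add(SZ, SZ), mul(Z, add(SSZ, SZ))), SSZ)))))
  [16] S(S(S(S(add(add(S(add(Z, SZ)), mul(Z, add(SSZ, SZ))), SSZ)))))
  [17] S(S(S(S(add(S(add(add(Z, SZ), mul(Z, add(SSZ, SZ)))), SSZ)))))
  [18] S(S(S(S(S(add(add(add(Z, SZ), mul(Z, add(SSZ, SZ))), SSZ))))))
  [19] S(S(S(S(S(add(add(SZ, mul(Z, add(SSZ, SZ))), SSZ))))))
  [20] S(S(S(S(S(add(S(add(Z, mul(Z, add(SSZ, SZ)))), SSZ))))))
  [21] S(S(S(S(S(S(add(add(Z, mul(Z, add(SSZ, SZ))), SSZ)))))))
  [22] S(S(S(S(S(S(add(mul(Z, add(SSZ, SZ)), SSZ)))))))
  [23] S(S(S(S(S(S(add(Z, SSZ)))))))
  [24] S^8(Z)

Answer: normal form = S^8(Z)  (in 24 steps)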